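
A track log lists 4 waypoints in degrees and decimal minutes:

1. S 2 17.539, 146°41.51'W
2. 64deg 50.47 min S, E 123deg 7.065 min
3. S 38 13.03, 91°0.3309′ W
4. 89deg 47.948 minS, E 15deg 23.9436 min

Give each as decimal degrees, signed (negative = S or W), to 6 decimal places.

1. -2.292317, -146.691833
2. -64.841167, 123.117750
3. -38.217167, -91.005515
4. -89.799133, 15.399060

Point 1:
  Lat: 17.539′ = 0.292317°; total 2.2923167
  hemisphere S, so the sign is −
  λ: 146 + 41.51/60 = 146.6918333
  W → negative
Point 2:
  Latitude: 64 + 50.47/60 = 64.8411667
  S ⇒ negate
  Lon: 123 + 7.065/60 = 123.1177500
  E ⇒ keep positive
Point 3:
  Latitude: 13.03′ = 0.217167°; total 38.2171667
  hemisphere S, so the sign is −
  λ: 91 + 0.3309/60 = 91.0055150
  W → negative
Point 4:
  Lat: 89 + 47.948/60 = 89.7991333
  hemisphere S, so the sign is −
  Lon: 23.9436′ = 0.399060°; total 15.3990600
  E ⇒ keep positive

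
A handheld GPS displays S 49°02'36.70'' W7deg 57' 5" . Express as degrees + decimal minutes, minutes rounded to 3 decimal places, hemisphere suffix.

49° 2.612′ S, 7° 57.083′ W

φ: seconds/60 = 0.61167; minutes = 2 + 0.61167 = 2.61167
Longitude: 57 + 5/60 = 57.08333′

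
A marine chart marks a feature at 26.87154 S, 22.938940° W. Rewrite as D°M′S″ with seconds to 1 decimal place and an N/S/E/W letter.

Latitude: 0.871540° → 52.29240′; 0.29240 × 60 = 17.544″
Longitude: whole degrees 22; 56.33640′ → 56′ and 20.184″

26°52′17.5″ S, 22°56′20.2″ W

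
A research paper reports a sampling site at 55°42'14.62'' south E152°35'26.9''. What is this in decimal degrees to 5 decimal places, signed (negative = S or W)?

-55.70406, 152.59081

Lat: 55 + 42/60 + 14.62/3600 = 55.704061
S → negative
λ: 152 + 35/60 + 26.9/3600 = 152.590806
E ⇒ keep positive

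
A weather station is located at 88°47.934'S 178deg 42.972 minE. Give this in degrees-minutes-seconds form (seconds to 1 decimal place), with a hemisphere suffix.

88°47′56.0″ S, 178°42′58.3″ E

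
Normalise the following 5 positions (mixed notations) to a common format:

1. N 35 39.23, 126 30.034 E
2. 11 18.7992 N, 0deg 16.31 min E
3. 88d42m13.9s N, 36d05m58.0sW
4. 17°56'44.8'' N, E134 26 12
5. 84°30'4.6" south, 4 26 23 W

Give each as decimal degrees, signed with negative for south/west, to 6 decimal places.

Point 1:
  Latitude: 39.23′ = 0.653833°; total 35.6538333
  N → positive
  λ: 126 + 30.034/60 = 126.5005667
  E ⇒ keep positive
Point 2:
  φ: 18.7992′ = 0.313320°; total 11.3133200
  N ⇒ keep positive
  Longitude: 0 + 16.31/60 = 0.2718333
  E ⇒ keep positive
Point 3:
  Latitude: 88° + 42/60 + 13.9/3600 = 88 + 0.700000 + 0.003861 = 88.7038611
  N → positive
  Longitude: 5′ + 58″ = 5.96667′; 36 + 5.96667/60 = 36.0994444
  W ⇒ negate
Point 4:
  Latitude: 17 + 56/60 + 44.8/3600 = 17.9457778
  N ⇒ keep positive
  Lon: 134° + 26/60 + 12/3600 = 134 + 0.433333 + 0.003333 = 134.4366667
  E ⇒ keep positive
Point 5:
  Lat: 84° + 30/60 + 4.6/3600 = 84 + 0.500000 + 0.001278 = 84.5012778
  hemisphere S, so the sign is −
  Lon: 4° + 26/60 + 23/3600 = 4 + 0.433333 + 0.006389 = 4.4397222
  W → negative

1. 35.653833, 126.500567
2. 11.313320, 0.271833
3. 88.703861, -36.099444
4. 17.945778, 134.436667
5. -84.501278, -4.439722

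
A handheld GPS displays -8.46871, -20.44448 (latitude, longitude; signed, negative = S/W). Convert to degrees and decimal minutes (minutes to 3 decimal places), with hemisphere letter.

Latitude is negative → S; |value| = 8.468710
Latitude: 8° + 0.468710 × 60 = 8° 28.12260′
Longitude is negative → W; |value| = 20.444480
λ: fractional part 0.444480 → 26.66880 minutes

8° 28.123′ S, 20° 26.669′ W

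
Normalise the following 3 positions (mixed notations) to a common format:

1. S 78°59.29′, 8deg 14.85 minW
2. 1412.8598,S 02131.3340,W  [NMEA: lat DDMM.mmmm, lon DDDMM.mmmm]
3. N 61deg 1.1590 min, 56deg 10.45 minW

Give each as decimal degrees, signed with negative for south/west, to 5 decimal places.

1. -78.98817, -8.24750
2. -14.21433, -21.52223
3. 61.01932, -56.17417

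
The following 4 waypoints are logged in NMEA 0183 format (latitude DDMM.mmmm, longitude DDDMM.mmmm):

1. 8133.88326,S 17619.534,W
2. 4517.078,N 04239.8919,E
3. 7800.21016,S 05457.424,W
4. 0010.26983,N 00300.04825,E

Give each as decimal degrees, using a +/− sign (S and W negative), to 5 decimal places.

Point 1:
  Lat: degrees = first 2 digits = 81, minutes = 33.88326; 81 + 33.88326/60 = 81.564721
  S → negative
  λ: split at 3 digits → 176° and 19.534′; 176 + 19.534/60 = 176.325567
  W → negative
Point 2:
  Latitude: degrees = first 2 digits = 45, minutes = 17.078; 45 + 17.078/60 = 45.284633
  N ⇒ keep positive
  Lon: split at 3 digits → 042° and 39.8919′; 42 + 39.8919/60 = 42.664865
  E ⇒ keep positive
Point 3:
  φ: split at 2 digits → 78° and 0.21016′; 78 + 0.21016/60 = 78.003503
  hemisphere S, so the sign is −
  Lon: split at 3 digits → 054° and 57.424′; 54 + 57.424/60 = 54.957067
  W → negative
Point 4:
  Lat: split at 2 digits → 00° and 10.26983′; 0 + 10.26983/60 = 0.171164
  N → positive
  Lon: split at 3 digits → 003° and 0.04825′; 3 + 0.04825/60 = 3.000804
  E → positive

1. -81.56472, -176.32557
2. 45.28463, 42.66487
3. -78.00350, -54.95707
4. 0.17116, 3.00080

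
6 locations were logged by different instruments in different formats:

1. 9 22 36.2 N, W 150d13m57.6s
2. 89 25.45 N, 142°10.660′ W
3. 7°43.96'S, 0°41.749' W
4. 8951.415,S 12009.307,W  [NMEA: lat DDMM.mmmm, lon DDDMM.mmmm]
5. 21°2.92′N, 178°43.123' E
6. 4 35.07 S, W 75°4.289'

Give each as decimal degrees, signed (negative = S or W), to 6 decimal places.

Point 1:
  Lat: 9 + 22/60 + 36.2/3600 = 9.3767222
  N ⇒ keep positive
  Lon: 150 + 13/60 + 57.6/3600 = 150.2326667
  W ⇒ negate
Point 2:
  Lat: 89 + 25.45/60 = 89.4241667
  N ⇒ keep positive
  Lon: 10.66′ = 0.177667°; total 142.1776667
  W ⇒ negate
Point 3:
  φ: 43.96′ = 0.732667°; total 7.7326667
  S ⇒ negate
  λ: 41.749′ = 0.695817°; total 0.6958167
  W ⇒ negate
Point 4:
  Latitude: split at 2 digits → 89° and 51.415′; 89 + 51.415/60 = 89.8569167
  hemisphere S, so the sign is −
  Lon: split at 3 digits → 120° and 9.307′; 120 + 9.307/60 = 120.1551167
  W → negative
Point 5:
  Latitude: 21 + 2.92/60 = 21.0486667
  N ⇒ keep positive
  Longitude: 43.123′ = 0.718717°; total 178.7187167
  E → positive
Point 6:
  Lat: 35.07′ = 0.584500°; total 4.5845000
  S ⇒ negate
  λ: 4.289′ = 0.071483°; total 75.0714833
  W ⇒ negate

1. 9.376722, -150.232667
2. 89.424167, -142.177667
3. -7.732667, -0.695817
4. -89.856917, -120.155117
5. 21.048667, 178.718717
6. -4.584500, -75.071483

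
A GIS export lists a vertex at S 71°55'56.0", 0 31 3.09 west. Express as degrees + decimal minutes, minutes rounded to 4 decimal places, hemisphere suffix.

Latitude: seconds/60 = 0.93333; minutes = 55 + 0.93333 = 55.933333
λ: 31 + 3.09/60 = 31.051500′

71° 55.9333′ S, 0° 31.0515′ W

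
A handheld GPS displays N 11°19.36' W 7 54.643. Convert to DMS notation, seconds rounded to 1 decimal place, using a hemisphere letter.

φ: 19.36000′ → 19′ and 0.36000 × 60 = 21.600″
λ: fractional minutes 0.64300 × 60 = 38.580″

11°19′21.6″ N, 7°54′38.6″ W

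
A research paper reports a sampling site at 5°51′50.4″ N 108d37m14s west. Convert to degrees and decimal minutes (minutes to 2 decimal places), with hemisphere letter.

Latitude: seconds/60 = 0.84000; minutes = 51 + 0.84000 = 51.8400
λ: seconds/60 = 0.23333; minutes = 37 + 0.23333 = 37.2333

5° 51.84′ N, 108° 37.23′ W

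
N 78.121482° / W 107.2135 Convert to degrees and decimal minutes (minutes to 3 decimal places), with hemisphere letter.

78° 7.289′ N, 107° 12.810′ W

φ: 78° + 0.121482 × 60 = 78° 7.28892′
Lon: minutes = (107.213500 − 107) × 60 = 12.81000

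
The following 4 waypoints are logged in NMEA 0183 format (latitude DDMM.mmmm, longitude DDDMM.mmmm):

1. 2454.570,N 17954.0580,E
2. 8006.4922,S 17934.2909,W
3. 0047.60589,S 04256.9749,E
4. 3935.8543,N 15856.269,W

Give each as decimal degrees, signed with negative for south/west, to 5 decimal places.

Point 1:
  φ: degrees = first 2 digits = 24, minutes = 54.57; 24 + 54.57/60 = 24.909500
  N ⇒ keep positive
  Lon: split at 3 digits → 179° and 54.058′; 179 + 54.058/60 = 179.900967
  E → positive
Point 2:
  Latitude: degrees = first 2 digits = 80, minutes = 6.4922; 80 + 6.4922/60 = 80.108203
  S ⇒ negate
  Longitude: degrees = first 3 digits = 179, minutes = 34.2909; 179 + 34.2909/60 = 179.571515
  hemisphere W, so the sign is −
Point 3:
  Lat: split at 2 digits → 00° and 47.60589′; 0 + 47.60589/60 = 0.793432
  hemisphere S, so the sign is −
  Lon: degrees = first 3 digits = 42, minutes = 56.9749; 42 + 56.9749/60 = 42.949582
  E ⇒ keep positive
Point 4:
  Latitude: split at 2 digits → 39° and 35.8543′; 39 + 35.8543/60 = 39.597572
  N ⇒ keep positive
  λ: degrees = first 3 digits = 158, minutes = 56.269; 158 + 56.269/60 = 158.937817
  W → negative

1. 24.90950, 179.90097
2. -80.10820, -179.57152
3. -0.79343, 42.94958
4. 39.59757, -158.93782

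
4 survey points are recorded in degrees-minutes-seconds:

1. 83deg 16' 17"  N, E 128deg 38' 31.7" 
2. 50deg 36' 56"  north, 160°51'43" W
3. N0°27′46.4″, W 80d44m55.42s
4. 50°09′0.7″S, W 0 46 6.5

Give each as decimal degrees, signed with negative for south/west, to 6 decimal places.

Point 1:
  Latitude: 83 + 16/60 + 17/3600 = 83.2713889
  N → positive
  λ: 128° + 38/60 + 31.7/3600 = 128 + 0.633333 + 0.008806 = 128.6421389
  E ⇒ keep positive
Point 2:
  Latitude: 36′ + 56″ = 36.93333′; 50 + 36.93333/60 = 50.6155556
  N → positive
  λ: 51′ + 43″ = 51.71667′; 160 + 51.71667/60 = 160.8619444
  W ⇒ negate
Point 3:
  Latitude: 0 + 27/60 + 46.4/3600 = 0.4628889
  N ⇒ keep positive
  λ: 80° + 44/60 + 55.42/3600 = 80 + 0.733333 + 0.015394 = 80.7487278
  W → negative
Point 4:
  φ: 50° + 9/60 + 0.7/3600 = 50 + 0.150000 + 0.000194 = 50.1501944
  S ⇒ negate
  Lon: 0 + 46/60 + 6.5/3600 = 0.7684722
  W ⇒ negate

1. 83.271389, 128.642139
2. 50.615556, -160.861944
3. 0.462889, -80.748728
4. -50.150194, -0.768472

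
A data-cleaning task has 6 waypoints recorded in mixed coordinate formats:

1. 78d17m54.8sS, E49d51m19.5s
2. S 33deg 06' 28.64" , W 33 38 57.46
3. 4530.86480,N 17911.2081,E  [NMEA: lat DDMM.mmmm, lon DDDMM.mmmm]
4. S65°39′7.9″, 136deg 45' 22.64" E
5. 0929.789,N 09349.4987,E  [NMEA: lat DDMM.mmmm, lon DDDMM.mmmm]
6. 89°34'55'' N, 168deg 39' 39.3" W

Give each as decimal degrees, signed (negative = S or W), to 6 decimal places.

1. -78.298556, 49.855417
2. -33.107956, -33.649294
3. 45.514413, 179.186802
4. -65.652194, 136.756289
5. 9.496483, 93.824978
6. 89.581944, -168.660917

Point 1:
  Latitude: 78° + 17/60 + 54.8/3600 = 78 + 0.283333 + 0.015222 = 78.2985556
  hemisphere S, so the sign is −
  Lon: 51′ + 19.5″ = 51.32500′; 49 + 51.32500/60 = 49.8554167
  E ⇒ keep positive
Point 2:
  φ: 33° + 6/60 + 28.64/3600 = 33 + 0.100000 + 0.007956 = 33.1079556
  S → negative
  Longitude: 33 + 38/60 + 57.46/3600 = 33.6492944
  W ⇒ negate
Point 3:
  φ: degrees = first 2 digits = 45, minutes = 30.8648; 45 + 30.8648/60 = 45.5144133
  N ⇒ keep positive
  Longitude: split at 3 digits → 179° and 11.2081′; 179 + 11.2081/60 = 179.1868017
  E → positive
Point 4:
  Lat: 39′ + 7.9″ = 39.13167′; 65 + 39.13167/60 = 65.6521944
  hemisphere S, so the sign is −
  λ: 136° + 45/60 + 22.64/3600 = 136 + 0.750000 + 0.006289 = 136.7562889
  E → positive
Point 5:
  Latitude: split at 2 digits → 09° and 29.789′; 9 + 29.789/60 = 9.4964833
  N → positive
  Longitude: degrees = first 3 digits = 93, minutes = 49.4987; 93 + 49.4987/60 = 93.8249783
  E ⇒ keep positive
Point 6:
  Latitude: 89 + 34/60 + 55/3600 = 89.5819444
  N → positive
  Lon: 39′ + 39.3″ = 39.65500′; 168 + 39.65500/60 = 168.6609167
  W → negative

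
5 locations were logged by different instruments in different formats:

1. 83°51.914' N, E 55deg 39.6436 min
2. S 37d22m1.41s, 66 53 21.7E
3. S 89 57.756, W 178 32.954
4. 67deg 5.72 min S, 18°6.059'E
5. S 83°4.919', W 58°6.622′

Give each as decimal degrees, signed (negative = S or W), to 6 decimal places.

1. 83.865233, 55.660727
2. -37.367058, 66.889361
3. -89.962600, -178.549233
4. -67.095333, 18.100983
5. -83.081983, -58.110367

Point 1:
  Latitude: 51.914′ = 0.865233°; total 83.8652333
  N → positive
  Longitude: 55 + 39.6436/60 = 55.6607267
  E → positive
Point 2:
  φ: 37° + 22/60 + 1.41/3600 = 37 + 0.366667 + 0.000392 = 37.3670583
  hemisphere S, so the sign is −
  λ: 66° + 53/60 + 21.7/3600 = 66 + 0.883333 + 0.006028 = 66.8893611
  E ⇒ keep positive
Point 3:
  Lat: 89 + 57.756/60 = 89.9626000
  S → negative
  λ: 178 + 32.954/60 = 178.5492333
  W → negative
Point 4:
  φ: 67 + 5.72/60 = 67.0953333
  hemisphere S, so the sign is −
  Lon: 6.059′ = 0.100983°; total 18.1009833
  E → positive
Point 5:
  Latitude: 83 + 4.919/60 = 83.0819833
  hemisphere S, so the sign is −
  Longitude: 58 + 6.622/60 = 58.1103667
  hemisphere W, so the sign is −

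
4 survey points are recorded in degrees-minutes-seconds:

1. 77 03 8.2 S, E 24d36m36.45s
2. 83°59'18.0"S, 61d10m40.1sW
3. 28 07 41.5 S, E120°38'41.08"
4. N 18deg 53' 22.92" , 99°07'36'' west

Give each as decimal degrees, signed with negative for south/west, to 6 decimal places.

Point 1:
  φ: 3′ + 8.2″ = 3.13667′; 77 + 3.13667/60 = 77.0522778
  hemisphere S, so the sign is −
  Longitude: 24° + 36/60 + 36.45/3600 = 24 + 0.600000 + 0.010125 = 24.6101250
  E → positive
Point 2:
  φ: 59′ + 18″ = 59.30000′; 83 + 59.30000/60 = 83.9883333
  S → negative
  λ: 61° + 10/60 + 40.1/3600 = 61 + 0.166667 + 0.011139 = 61.1778056
  W → negative
Point 3:
  Lat: 28° + 7/60 + 41.5/3600 = 28 + 0.116667 + 0.011528 = 28.1281944
  S ⇒ negate
  λ: 38′ + 41.08″ = 38.68467′; 120 + 38.68467/60 = 120.6447444
  E → positive
Point 4:
  Latitude: 18 + 53/60 + 22.92/3600 = 18.8897000
  N → positive
  Longitude: 7′ + 36″ = 7.60000′; 99 + 7.60000/60 = 99.1266667
  hemisphere W, so the sign is −

1. -77.052278, 24.610125
2. -83.988333, -61.177806
3. -28.128194, 120.644744
4. 18.889700, -99.126667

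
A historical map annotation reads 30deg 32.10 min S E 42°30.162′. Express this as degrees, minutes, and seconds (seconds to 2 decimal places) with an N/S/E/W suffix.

30°32′6.00″ S, 42°30′9.72″ E

Lat: 32.10000′ → 32′ and 0.10000 × 60 = 6.0000″
Lon: fractional minutes 0.16200 × 60 = 9.7200″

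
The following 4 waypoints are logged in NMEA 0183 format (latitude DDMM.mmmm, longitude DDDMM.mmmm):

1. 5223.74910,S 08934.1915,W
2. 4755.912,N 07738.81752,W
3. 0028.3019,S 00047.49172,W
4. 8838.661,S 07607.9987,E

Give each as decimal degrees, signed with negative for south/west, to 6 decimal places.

1. -52.395818, -89.569858
2. 47.931867, -77.646959
3. -0.471698, -0.791529
4. -88.644350, 76.133312

Point 1:
  Latitude: split at 2 digits → 52° and 23.7491′; 52 + 23.7491/60 = 52.3958183
  S → negative
  λ: degrees = first 3 digits = 89, minutes = 34.1915; 89 + 34.1915/60 = 89.5698583
  hemisphere W, so the sign is −
Point 2:
  φ: degrees = first 2 digits = 47, minutes = 55.912; 47 + 55.912/60 = 47.9318667
  N ⇒ keep positive
  Longitude: degrees = first 3 digits = 77, minutes = 38.81752; 77 + 38.81752/60 = 77.6469587
  hemisphere W, so the sign is −
Point 3:
  Latitude: degrees = first 2 digits = 0, minutes = 28.3019; 0 + 28.3019/60 = 0.4716983
  hemisphere S, so the sign is −
  λ: degrees = first 3 digits = 0, minutes = 47.49172; 0 + 47.49172/60 = 0.7915287
  W ⇒ negate
Point 4:
  Latitude: degrees = first 2 digits = 88, minutes = 38.661; 88 + 38.661/60 = 88.6443500
  hemisphere S, so the sign is −
  λ: degrees = first 3 digits = 76, minutes = 7.9987; 76 + 7.9987/60 = 76.1333117
  E ⇒ keep positive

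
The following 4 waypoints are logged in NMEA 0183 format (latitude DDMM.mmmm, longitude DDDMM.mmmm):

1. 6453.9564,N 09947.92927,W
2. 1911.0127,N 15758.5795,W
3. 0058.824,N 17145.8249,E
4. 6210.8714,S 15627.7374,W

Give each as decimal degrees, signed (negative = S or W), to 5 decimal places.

1. 64.89927, -99.79882
2. 19.18355, -157.97633
3. 0.98040, 171.76375
4. -62.18119, -156.46229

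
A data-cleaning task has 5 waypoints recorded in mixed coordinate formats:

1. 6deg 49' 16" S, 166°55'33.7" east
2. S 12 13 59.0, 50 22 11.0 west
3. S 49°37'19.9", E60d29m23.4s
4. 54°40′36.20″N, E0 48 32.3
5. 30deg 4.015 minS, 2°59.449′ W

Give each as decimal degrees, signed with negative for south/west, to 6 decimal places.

1. -6.821111, 166.926028
2. -12.233056, -50.369722
3. -49.622194, 60.489833
4. 54.676722, 0.808972
5. -30.066917, -2.990817

Point 1:
  φ: 6° + 49/60 + 16/3600 = 6 + 0.816667 + 0.004444 = 6.8211111
  S ⇒ negate
  λ: 55′ + 33.7″ = 55.56167′; 166 + 55.56167/60 = 166.9260278
  E → positive
Point 2:
  Latitude: 13′ + 59″ = 13.98333′; 12 + 13.98333/60 = 12.2330556
  hemisphere S, so the sign is −
  Longitude: 50 + 22/60 + 11/3600 = 50.3697222
  W → negative
Point 3:
  φ: 37′ + 19.9″ = 37.33167′; 49 + 37.33167/60 = 49.6221944
  S → negative
  Lon: 60° + 29/60 + 23.4/3600 = 60 + 0.483333 + 0.006500 = 60.4898333
  E → positive
Point 4:
  φ: 54 + 40/60 + 36.2/3600 = 54.6767222
  N ⇒ keep positive
  λ: 48′ + 32.3″ = 48.53833′; 0 + 48.53833/60 = 0.8089722
  E ⇒ keep positive
Point 5:
  Latitude: 4.015′ = 0.066917°; total 30.0669167
  S ⇒ negate
  Longitude: 2 + 59.449/60 = 2.9908167
  hemisphere W, so the sign is −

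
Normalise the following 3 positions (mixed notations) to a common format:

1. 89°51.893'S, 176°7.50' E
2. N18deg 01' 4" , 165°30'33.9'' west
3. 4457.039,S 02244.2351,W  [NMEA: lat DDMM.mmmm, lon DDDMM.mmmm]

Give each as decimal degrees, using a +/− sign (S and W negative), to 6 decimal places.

1. -89.864883, 176.125000
2. 18.017778, -165.509417
3. -44.950650, -22.737252

Point 1:
  φ: 51.893′ = 0.864883°; total 89.8648833
  hemisphere S, so the sign is −
  Lon: 7.5′ = 0.125000°; total 176.1250000
  E → positive
Point 2:
  Latitude: 18° + 1/60 + 4/3600 = 18 + 0.016667 + 0.001111 = 18.0177778
  N ⇒ keep positive
  Lon: 165 + 30/60 + 33.9/3600 = 165.5094167
  W → negative
Point 3:
  φ: split at 2 digits → 44° and 57.039′; 44 + 57.039/60 = 44.9506500
  S → negative
  Lon: split at 3 digits → 022° and 44.2351′; 22 + 44.2351/60 = 22.7372517
  hemisphere W, so the sign is −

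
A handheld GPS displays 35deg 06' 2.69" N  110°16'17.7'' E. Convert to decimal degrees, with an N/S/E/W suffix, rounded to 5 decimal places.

Latitude: 6′ + 2.69″ = 6.04483′; 35 + 6.04483/60 = 35.100747
λ: 110 + 16/60 + 17.7/3600 = 110.271583

35.10075° N, 110.27158° E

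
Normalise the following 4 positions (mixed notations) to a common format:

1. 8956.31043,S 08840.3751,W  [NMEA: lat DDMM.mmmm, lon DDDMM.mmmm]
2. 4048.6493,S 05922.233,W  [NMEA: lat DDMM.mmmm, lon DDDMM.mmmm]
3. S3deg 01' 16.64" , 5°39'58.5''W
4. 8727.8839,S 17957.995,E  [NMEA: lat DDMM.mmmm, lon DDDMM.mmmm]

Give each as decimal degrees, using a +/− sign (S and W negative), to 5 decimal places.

Point 1:
  Lat: split at 2 digits → 89° and 56.31043′; 89 + 56.31043/60 = 89.938507
  S → negative
  λ: split at 3 digits → 088° and 40.3751′; 88 + 40.3751/60 = 88.672918
  hemisphere W, so the sign is −
Point 2:
  Lat: degrees = first 2 digits = 40, minutes = 48.6493; 40 + 48.6493/60 = 40.810822
  hemisphere S, so the sign is −
  λ: split at 3 digits → 059° and 22.233′; 59 + 22.233/60 = 59.370550
  hemisphere W, so the sign is −
Point 3:
  φ: 3 + 1/60 + 16.64/3600 = 3.021289
  S → negative
  Longitude: 5° + 39/60 + 58.5/3600 = 5 + 0.650000 + 0.016250 = 5.666250
  W ⇒ negate
Point 4:
  Lat: split at 2 digits → 87° and 27.8839′; 87 + 27.8839/60 = 87.464732
  S → negative
  Lon: degrees = first 3 digits = 179, minutes = 57.995; 179 + 57.995/60 = 179.966583
  E → positive

1. -89.93851, -88.67292
2. -40.81082, -59.37055
3. -3.02129, -5.66625
4. -87.46473, 179.96658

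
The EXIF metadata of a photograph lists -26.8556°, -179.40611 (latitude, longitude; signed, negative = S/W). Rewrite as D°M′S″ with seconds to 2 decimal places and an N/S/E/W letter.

Latitude is negative → S; |value| = 26.855600
φ: 0.855600 × 60 = 51.33600′ → 51′, remainder × 60 = 20.1600″
Longitude is negative → W; |value| = 179.406110
Lon: 0.406110 × 60 = 24.36660′ → 24′, remainder × 60 = 21.9960″

26°51′20.16″ S, 179°24′22.00″ W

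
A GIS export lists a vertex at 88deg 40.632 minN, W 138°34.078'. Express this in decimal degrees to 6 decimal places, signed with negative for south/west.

88.677200, -138.567967

Latitude: 88 + 40.632/60 = 88.6772000
N → positive
Longitude: 138 + 34.078/60 = 138.5679667
W ⇒ negate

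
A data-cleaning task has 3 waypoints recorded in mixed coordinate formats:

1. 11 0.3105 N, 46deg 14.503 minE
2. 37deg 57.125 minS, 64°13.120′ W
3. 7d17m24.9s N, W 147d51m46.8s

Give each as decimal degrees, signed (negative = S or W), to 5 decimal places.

Point 1:
  Lat: 11 + 0.3105/60 = 11.005175
  N ⇒ keep positive
  Longitude: 46 + 14.503/60 = 46.241717
  E → positive
Point 2:
  Latitude: 57.125′ = 0.952083°; total 37.952083
  S → negative
  Longitude: 64 + 13.12/60 = 64.218667
  hemisphere W, so the sign is −
Point 3:
  Lat: 7 + 17/60 + 24.9/3600 = 7.290250
  N → positive
  λ: 51′ + 46.8″ = 51.78000′; 147 + 51.78000/60 = 147.863000
  W ⇒ negate

1. 11.00518, 46.24172
2. -37.95208, -64.21867
3. 7.29025, -147.86300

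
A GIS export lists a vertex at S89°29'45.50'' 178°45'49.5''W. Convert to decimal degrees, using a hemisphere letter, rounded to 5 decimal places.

φ: 89 + 29/60 + 45.5/3600 = 89.495972
Lon: 178° + 45/60 + 49.5/3600 = 178 + 0.750000 + 0.013750 = 178.763750

89.49597° S, 178.76375° W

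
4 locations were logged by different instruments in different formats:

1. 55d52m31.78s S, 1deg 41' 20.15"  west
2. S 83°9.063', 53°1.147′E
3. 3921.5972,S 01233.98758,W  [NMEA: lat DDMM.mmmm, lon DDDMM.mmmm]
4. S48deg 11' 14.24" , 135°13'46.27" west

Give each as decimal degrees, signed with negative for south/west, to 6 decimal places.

Point 1:
  φ: 55° + 52/60 + 31.78/3600 = 55 + 0.866667 + 0.008828 = 55.8754944
  S → negative
  λ: 1 + 41/60 + 20.15/3600 = 1.6889306
  hemisphere W, so the sign is −
Point 2:
  Latitude: 83 + 9.063/60 = 83.1510500
  S → negative
  λ: 53 + 1.147/60 = 53.0191167
  E ⇒ keep positive
Point 3:
  Latitude: degrees = first 2 digits = 39, minutes = 21.5972; 39 + 21.5972/60 = 39.3599533
  hemisphere S, so the sign is −
  Longitude: degrees = first 3 digits = 12, minutes = 33.98758; 12 + 33.98758/60 = 12.5664597
  W ⇒ negate
Point 4:
  Latitude: 48 + 11/60 + 14.24/3600 = 48.1872889
  hemisphere S, so the sign is −
  Lon: 13′ + 46.27″ = 13.77117′; 135 + 13.77117/60 = 135.2295194
  W ⇒ negate

1. -55.875494, -1.688931
2. -83.151050, 53.019117
3. -39.359953, -12.566460
4. -48.187289, -135.229519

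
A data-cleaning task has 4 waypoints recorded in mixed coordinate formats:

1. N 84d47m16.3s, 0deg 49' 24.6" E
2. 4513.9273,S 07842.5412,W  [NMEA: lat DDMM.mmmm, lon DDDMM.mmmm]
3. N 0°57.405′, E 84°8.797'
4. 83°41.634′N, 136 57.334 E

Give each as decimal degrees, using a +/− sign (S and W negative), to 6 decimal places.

Point 1:
  φ: 47′ + 16.3″ = 47.27167′; 84 + 47.27167/60 = 84.7878611
  N ⇒ keep positive
  λ: 0 + 49/60 + 24.6/3600 = 0.8235000
  E ⇒ keep positive
Point 2:
  Lat: degrees = first 2 digits = 45, minutes = 13.9273; 45 + 13.9273/60 = 45.2321217
  S → negative
  Lon: degrees = first 3 digits = 78, minutes = 42.5412; 78 + 42.5412/60 = 78.7090200
  hemisphere W, so the sign is −
Point 3:
  Latitude: 57.405′ = 0.956750°; total 0.9567500
  N ⇒ keep positive
  λ: 8.797′ = 0.146617°; total 84.1466167
  E → positive
Point 4:
  Lat: 41.634′ = 0.693900°; total 83.6939000
  N → positive
  λ: 57.334′ = 0.955567°; total 136.9555667
  E ⇒ keep positive

1. 84.787861, 0.823500
2. -45.232122, -78.709020
3. 0.956750, 84.146617
4. 83.693900, 136.955567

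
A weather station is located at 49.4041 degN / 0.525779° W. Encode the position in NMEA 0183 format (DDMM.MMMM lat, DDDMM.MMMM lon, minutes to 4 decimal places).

Lat: minutes = (49.404100 − 49) × 60 = 24.246000
λ: 0° + 0.525779 × 60 = 0° 31.546740′

4924.2460,N / 00031.5467,W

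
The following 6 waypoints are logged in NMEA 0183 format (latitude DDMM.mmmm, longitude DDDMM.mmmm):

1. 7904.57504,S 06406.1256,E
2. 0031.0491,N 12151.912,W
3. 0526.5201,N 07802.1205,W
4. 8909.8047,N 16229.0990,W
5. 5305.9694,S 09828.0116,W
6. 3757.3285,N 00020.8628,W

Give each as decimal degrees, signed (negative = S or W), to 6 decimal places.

1. -79.076251, 64.102093
2. 0.517485, -121.865200
3. 5.442002, -78.035342
4. 89.163412, -162.484983
5. -53.099490, -98.466860
6. 37.955475, -0.347713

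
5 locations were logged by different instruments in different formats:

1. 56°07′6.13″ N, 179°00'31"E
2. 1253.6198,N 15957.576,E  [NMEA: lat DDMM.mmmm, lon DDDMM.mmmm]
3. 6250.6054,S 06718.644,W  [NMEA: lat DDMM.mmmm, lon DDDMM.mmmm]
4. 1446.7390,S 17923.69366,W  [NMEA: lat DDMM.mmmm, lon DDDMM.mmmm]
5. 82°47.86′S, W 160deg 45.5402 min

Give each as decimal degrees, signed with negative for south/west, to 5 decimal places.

1. 56.11837, 179.00861
2. 12.89366, 159.95960
3. -62.84342, -67.31073
4. -14.77898, -179.39489
5. -82.79767, -160.75900

Point 1:
  φ: 56° + 7/60 + 6.13/3600 = 56 + 0.116667 + 0.001703 = 56.118369
  N → positive
  Lon: 0′ + 31″ = 0.51667′; 179 + 0.51667/60 = 179.008611
  E ⇒ keep positive
Point 2:
  φ: degrees = first 2 digits = 12, minutes = 53.6198; 12 + 53.6198/60 = 12.893663
  N → positive
  Lon: split at 3 digits → 159° and 57.576′; 159 + 57.576/60 = 159.959600
  E → positive
Point 3:
  Lat: degrees = first 2 digits = 62, minutes = 50.6054; 62 + 50.6054/60 = 62.843423
  hemisphere S, so the sign is −
  Lon: degrees = first 3 digits = 67, minutes = 18.644; 67 + 18.644/60 = 67.310733
  W ⇒ negate
Point 4:
  Lat: degrees = first 2 digits = 14, minutes = 46.739; 14 + 46.739/60 = 14.778983
  S ⇒ negate
  Longitude: degrees = first 3 digits = 179, minutes = 23.69366; 179 + 23.69366/60 = 179.394894
  W ⇒ negate
Point 5:
  φ: 82 + 47.86/60 = 82.797667
  S ⇒ negate
  Lon: 45.5402′ = 0.759003°; total 160.759003
  W ⇒ negate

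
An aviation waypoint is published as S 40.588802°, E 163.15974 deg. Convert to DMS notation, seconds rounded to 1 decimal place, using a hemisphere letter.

Latitude: whole degrees 40; 35.32812′ → 35′ and 19.687″
λ: 0.159740° → 9.58440′; 0.58440 × 60 = 35.064″

40°35′19.7″ S, 163°09′35.1″ E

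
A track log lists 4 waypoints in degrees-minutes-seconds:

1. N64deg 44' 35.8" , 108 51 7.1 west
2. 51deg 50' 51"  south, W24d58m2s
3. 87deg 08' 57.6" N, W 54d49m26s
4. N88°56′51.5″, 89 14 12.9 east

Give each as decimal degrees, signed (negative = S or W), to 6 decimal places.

1. 64.743278, -108.851972
2. -51.847500, -24.967222
3. 87.149333, -54.823889
4. 88.947639, 89.236917

Point 1:
  Lat: 64° + 44/60 + 35.8/3600 = 64 + 0.733333 + 0.009944 = 64.7432778
  N ⇒ keep positive
  λ: 51′ + 7.1″ = 51.11833′; 108 + 51.11833/60 = 108.8519722
  hemisphere W, so the sign is −
Point 2:
  Lat: 51° + 50/60 + 51/3600 = 51 + 0.833333 + 0.014167 = 51.8475000
  hemisphere S, so the sign is −
  Lon: 24° + 58/60 + 2/3600 = 24 + 0.966667 + 0.000556 = 24.9672222
  W → negative
Point 3:
  φ: 87° + 8/60 + 57.6/3600 = 87 + 0.133333 + 0.016000 = 87.1493333
  N ⇒ keep positive
  Lon: 49′ + 26″ = 49.43333′; 54 + 49.43333/60 = 54.8238889
  W ⇒ negate
Point 4:
  Lat: 88 + 56/60 + 51.5/3600 = 88.9476389
  N ⇒ keep positive
  Lon: 89° + 14/60 + 12.9/3600 = 89 + 0.233333 + 0.003583 = 89.2369167
  E → positive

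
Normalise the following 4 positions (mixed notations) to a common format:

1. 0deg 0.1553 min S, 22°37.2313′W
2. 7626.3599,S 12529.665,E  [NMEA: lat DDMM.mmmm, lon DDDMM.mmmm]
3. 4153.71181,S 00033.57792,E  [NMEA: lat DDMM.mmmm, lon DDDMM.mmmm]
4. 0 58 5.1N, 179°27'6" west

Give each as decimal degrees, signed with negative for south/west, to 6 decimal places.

1. -0.002588, -22.620522
2. -76.439332, 125.494417
3. -41.895197, 0.559632
4. 0.968083, -179.451667

Point 1:
  Lat: 0.1553′ = 0.002588°; total 0.0025883
  S ⇒ negate
  Longitude: 22 + 37.2313/60 = 22.6205217
  W ⇒ negate
Point 2:
  Latitude: degrees = first 2 digits = 76, minutes = 26.3599; 76 + 26.3599/60 = 76.4393317
  S → negative
  Longitude: split at 3 digits → 125° and 29.665′; 125 + 29.665/60 = 125.4944167
  E → positive
Point 3:
  φ: split at 2 digits → 41° and 53.71181′; 41 + 53.71181/60 = 41.8951968
  S → negative
  λ: degrees = first 3 digits = 0, minutes = 33.57792; 0 + 33.57792/60 = 0.5596320
  E ⇒ keep positive
Point 4:
  Lat: 58′ + 5.1″ = 58.08500′; 0 + 58.08500/60 = 0.9680833
  N ⇒ keep positive
  Longitude: 179° + 27/60 + 6/3600 = 179 + 0.450000 + 0.001667 = 179.4516667
  hemisphere W, so the sign is −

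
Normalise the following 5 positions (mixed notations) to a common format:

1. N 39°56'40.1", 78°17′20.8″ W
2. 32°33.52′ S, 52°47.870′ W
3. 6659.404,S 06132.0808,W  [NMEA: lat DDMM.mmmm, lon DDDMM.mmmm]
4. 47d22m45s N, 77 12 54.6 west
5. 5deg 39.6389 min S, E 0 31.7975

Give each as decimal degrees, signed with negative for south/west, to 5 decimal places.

1. 39.94447, -78.28911
2. -32.55867, -52.79783
3. -66.99007, -61.53468
4. 47.37917, -77.21517
5. -5.66065, 0.52996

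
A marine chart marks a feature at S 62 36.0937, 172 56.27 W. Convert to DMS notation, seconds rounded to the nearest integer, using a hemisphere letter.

62°36′6″ S, 172°56′16″ W

Lat: 36.09370′ → 36′ and 0.09370 × 60 = 5.62″
Longitude: 56.27000′ → 56′ and 0.27000 × 60 = 16.20″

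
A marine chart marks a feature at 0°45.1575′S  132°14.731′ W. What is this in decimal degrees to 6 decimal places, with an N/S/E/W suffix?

Lat: 45.1575′ = 0.752625°; total 0.7526250
Longitude: 14.731′ = 0.245517°; total 132.2455167

0.752625° S, 132.245517° W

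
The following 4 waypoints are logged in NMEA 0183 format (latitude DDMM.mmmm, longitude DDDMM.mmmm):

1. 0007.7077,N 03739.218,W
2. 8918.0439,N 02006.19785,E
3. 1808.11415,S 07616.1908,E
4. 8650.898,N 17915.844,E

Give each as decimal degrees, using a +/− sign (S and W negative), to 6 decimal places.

Point 1:
  Lat: split at 2 digits → 00° and 7.7077′; 0 + 7.7077/60 = 0.1284617
  N → positive
  Longitude: split at 3 digits → 037° and 39.218′; 37 + 39.218/60 = 37.6536333
  W → negative
Point 2:
  φ: degrees = first 2 digits = 89, minutes = 18.0439; 89 + 18.0439/60 = 89.3007317
  N ⇒ keep positive
  Longitude: split at 3 digits → 020° and 6.19785′; 20 + 6.19785/60 = 20.1032975
  E → positive
Point 3:
  φ: degrees = first 2 digits = 18, minutes = 8.11415; 18 + 8.11415/60 = 18.1352358
  S ⇒ negate
  Longitude: degrees = first 3 digits = 76, minutes = 16.1908; 76 + 16.1908/60 = 76.2698467
  E ⇒ keep positive
Point 4:
  Latitude: split at 2 digits → 86° and 50.898′; 86 + 50.898/60 = 86.8483000
  N ⇒ keep positive
  Longitude: split at 3 digits → 179° and 15.844′; 179 + 15.844/60 = 179.2640667
  E ⇒ keep positive

1. 0.128462, -37.653633
2. 89.300732, 20.103298
3. -18.135236, 76.269847
4. 86.848300, 179.264067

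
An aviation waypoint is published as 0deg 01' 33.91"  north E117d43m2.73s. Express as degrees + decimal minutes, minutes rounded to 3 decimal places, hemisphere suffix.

0° 1.565′ N, 117° 43.046′ E

Lat: 1 + 33.91/60 = 1.56517′
λ: seconds/60 = 0.04550; minutes = 43 + 0.04550 = 43.04550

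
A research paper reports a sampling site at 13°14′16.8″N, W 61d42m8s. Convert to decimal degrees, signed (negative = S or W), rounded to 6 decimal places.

13.238000, -61.702222

Lat: 13° + 14/60 + 16.8/3600 = 13 + 0.233333 + 0.004667 = 13.2380000
N → positive
Longitude: 42′ + 8″ = 42.13333′; 61 + 42.13333/60 = 61.7022222
W → negative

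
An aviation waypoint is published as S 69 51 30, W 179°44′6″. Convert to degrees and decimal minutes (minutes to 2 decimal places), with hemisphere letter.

φ: seconds/60 = 0.50000; minutes = 51 + 0.50000 = 51.5000
Longitude: seconds/60 = 0.10000; minutes = 44 + 0.10000 = 44.1000

69° 51.50′ S, 179° 44.10′ W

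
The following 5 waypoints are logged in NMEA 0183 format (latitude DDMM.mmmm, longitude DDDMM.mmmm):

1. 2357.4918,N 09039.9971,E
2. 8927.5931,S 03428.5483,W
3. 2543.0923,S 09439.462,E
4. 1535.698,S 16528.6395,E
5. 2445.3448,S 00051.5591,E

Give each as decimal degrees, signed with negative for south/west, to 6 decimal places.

1. 23.958197, 90.666618
2. -89.459885, -34.475805
3. -25.718205, 94.657700
4. -15.594967, 165.477325
5. -24.755747, 0.859318

Point 1:
  φ: split at 2 digits → 23° and 57.4918′; 23 + 57.4918/60 = 23.9581967
  N ⇒ keep positive
  λ: degrees = first 3 digits = 90, minutes = 39.9971; 90 + 39.9971/60 = 90.6666183
  E ⇒ keep positive
Point 2:
  Latitude: degrees = first 2 digits = 89, minutes = 27.5931; 89 + 27.5931/60 = 89.4598850
  S ⇒ negate
  λ: degrees = first 3 digits = 34, minutes = 28.5483; 34 + 28.5483/60 = 34.4758050
  W ⇒ negate
Point 3:
  φ: degrees = first 2 digits = 25, minutes = 43.0923; 25 + 43.0923/60 = 25.7182050
  hemisphere S, so the sign is −
  Lon: split at 3 digits → 094° and 39.462′; 94 + 39.462/60 = 94.6577000
  E ⇒ keep positive
Point 4:
  Latitude: degrees = first 2 digits = 15, minutes = 35.698; 15 + 35.698/60 = 15.5949667
  S → negative
  Longitude: degrees = first 3 digits = 165, minutes = 28.6395; 165 + 28.6395/60 = 165.4773250
  E → positive
Point 5:
  φ: split at 2 digits → 24° and 45.3448′; 24 + 45.3448/60 = 24.7557467
  hemisphere S, so the sign is −
  Lon: split at 3 digits → 000° and 51.5591′; 0 + 51.5591/60 = 0.8593183
  E → positive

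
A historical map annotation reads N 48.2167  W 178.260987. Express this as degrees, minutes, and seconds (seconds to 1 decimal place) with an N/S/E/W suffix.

48°13′0.1″ N, 178°15′39.6″ W

φ: 0.216700° → 13.00200′; 0.00200 × 60 = 0.120″
Longitude: 0.260987 × 60 = 15.65922′ → 15′, remainder × 60 = 39.553″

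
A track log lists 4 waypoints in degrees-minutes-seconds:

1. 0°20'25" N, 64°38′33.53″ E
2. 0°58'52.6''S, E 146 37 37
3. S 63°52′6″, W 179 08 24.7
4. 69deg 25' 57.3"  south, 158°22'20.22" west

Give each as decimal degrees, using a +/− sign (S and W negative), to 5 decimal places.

Point 1:
  Lat: 0° + 20/60 + 25/3600 = 0 + 0.333333 + 0.006944 = 0.340278
  N → positive
  Lon: 64 + 38/60 + 33.53/3600 = 64.642647
  E → positive
Point 2:
  Lat: 58′ + 52.6″ = 58.87667′; 0 + 58.87667/60 = 0.981278
  hemisphere S, so the sign is −
  λ: 146 + 37/60 + 37/3600 = 146.626944
  E → positive
Point 3:
  Lat: 63° + 52/60 + 6/3600 = 63 + 0.866667 + 0.001667 = 63.868333
  S ⇒ negate
  Longitude: 8′ + 24.7″ = 8.41167′; 179 + 8.41167/60 = 179.140194
  W → negative
Point 4:
  φ: 25′ + 57.3″ = 25.95500′; 69 + 25.95500/60 = 69.432583
  S → negative
  Lon: 22′ + 20.22″ = 22.33700′; 158 + 22.33700/60 = 158.372283
  hemisphere W, so the sign is −

1. 0.34028, 64.64265
2. -0.98128, 146.62694
3. -63.86833, -179.14019
4. -69.43258, -158.37228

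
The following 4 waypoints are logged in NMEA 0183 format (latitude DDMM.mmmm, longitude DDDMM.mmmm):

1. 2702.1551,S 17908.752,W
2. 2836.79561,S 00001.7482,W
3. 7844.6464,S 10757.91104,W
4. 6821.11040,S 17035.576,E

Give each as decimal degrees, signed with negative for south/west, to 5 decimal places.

Point 1:
  Lat: degrees = first 2 digits = 27, minutes = 2.1551; 27 + 2.1551/60 = 27.035918
  S ⇒ negate
  Longitude: degrees = first 3 digits = 179, minutes = 8.752; 179 + 8.752/60 = 179.145867
  W ⇒ negate
Point 2:
  Lat: split at 2 digits → 28° and 36.79561′; 28 + 36.79561/60 = 28.613260
  S ⇒ negate
  Lon: degrees = first 3 digits = 0, minutes = 1.7482; 0 + 1.7482/60 = 0.029137
  W ⇒ negate
Point 3:
  Lat: degrees = first 2 digits = 78, minutes = 44.6464; 78 + 44.6464/60 = 78.744107
  S ⇒ negate
  λ: degrees = first 3 digits = 107, minutes = 57.91104; 107 + 57.91104/60 = 107.965184
  W → negative
Point 4:
  φ: split at 2 digits → 68° and 21.1104′; 68 + 21.1104/60 = 68.351840
  S → negative
  Lon: degrees = first 3 digits = 170, minutes = 35.576; 170 + 35.576/60 = 170.592933
  E → positive

1. -27.03592, -179.14587
2. -28.61326, -0.02914
3. -78.74411, -107.96518
4. -68.35184, 170.59293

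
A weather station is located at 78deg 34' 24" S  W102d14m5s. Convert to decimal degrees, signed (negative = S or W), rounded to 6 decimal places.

-78.573333, -102.234722

φ: 78° + 34/60 + 24/3600 = 78 + 0.566667 + 0.006667 = 78.5733333
S ⇒ negate
λ: 14′ + 5″ = 14.08333′; 102 + 14.08333/60 = 102.2347222
W → negative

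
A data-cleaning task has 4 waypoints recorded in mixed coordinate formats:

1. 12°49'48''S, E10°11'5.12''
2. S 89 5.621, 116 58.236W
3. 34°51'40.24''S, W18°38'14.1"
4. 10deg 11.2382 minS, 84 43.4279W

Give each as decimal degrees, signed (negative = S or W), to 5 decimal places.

Point 1:
  Latitude: 12° + 49/60 + 48/3600 = 12 + 0.816667 + 0.013333 = 12.830000
  S → negative
  Lon: 10° + 11/60 + 5.12/3600 = 10 + 0.183333 + 0.001422 = 10.184756
  E → positive
Point 2:
  φ: 89 + 5.621/60 = 89.093683
  S → negative
  Lon: 58.236′ = 0.970600°; total 116.970600
  W ⇒ negate
Point 3:
  φ: 51′ + 40.24″ = 51.67067′; 34 + 51.67067/60 = 34.861178
  hemisphere S, so the sign is −
  λ: 18 + 38/60 + 14.1/3600 = 18.637250
  hemisphere W, so the sign is −
Point 4:
  φ: 10 + 11.2382/60 = 10.187303
  hemisphere S, so the sign is −
  Lon: 84 + 43.4279/60 = 84.723798
  W → negative

1. -12.83000, 10.18476
2. -89.09368, -116.97060
3. -34.86118, -18.63725
4. -10.18730, -84.72380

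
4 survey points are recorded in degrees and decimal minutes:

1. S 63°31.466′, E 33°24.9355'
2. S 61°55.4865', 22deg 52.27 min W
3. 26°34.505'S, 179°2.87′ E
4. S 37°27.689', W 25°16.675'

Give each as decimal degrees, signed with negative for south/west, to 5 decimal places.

Point 1:
  Lat: 63 + 31.466/60 = 63.524433
  hemisphere S, so the sign is −
  Lon: 24.9355′ = 0.415592°; total 33.415592
  E ⇒ keep positive
Point 2:
  Lat: 55.4865′ = 0.924775°; total 61.924775
  hemisphere S, so the sign is −
  λ: 22 + 52.27/60 = 22.871167
  W → negative
Point 3:
  φ: 34.505′ = 0.575083°; total 26.575083
  hemisphere S, so the sign is −
  Longitude: 2.87′ = 0.047833°; total 179.047833
  E ⇒ keep positive
Point 4:
  Lat: 27.689′ = 0.461483°; total 37.461483
  S → negative
  Lon: 16.675′ = 0.277917°; total 25.277917
  W ⇒ negate

1. -63.52443, 33.41559
2. -61.92478, -22.87117
3. -26.57508, 179.04783
4. -37.46148, -25.27792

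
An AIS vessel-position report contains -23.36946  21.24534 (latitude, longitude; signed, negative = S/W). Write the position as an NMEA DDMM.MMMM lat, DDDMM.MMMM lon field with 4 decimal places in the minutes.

2322.1676,S / 02114.7204,E

Latitude is negative → S; |value| = 23.369460
Lat: 23° + 0.369460 × 60 = 23° 22.167600′
Longitude: minutes = (21.245340 − 21) × 60 = 14.720400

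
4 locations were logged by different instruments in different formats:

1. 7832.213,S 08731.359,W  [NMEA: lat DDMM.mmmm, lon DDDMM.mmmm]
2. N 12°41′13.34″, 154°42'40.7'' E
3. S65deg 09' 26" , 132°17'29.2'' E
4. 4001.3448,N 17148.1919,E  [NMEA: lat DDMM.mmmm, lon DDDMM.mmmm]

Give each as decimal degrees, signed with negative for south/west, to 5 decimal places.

1. -78.53688, -87.52265
2. 12.68704, 154.71131
3. -65.15722, 132.29144
4. 40.02241, 171.80320

Point 1:
  Lat: split at 2 digits → 78° and 32.213′; 78 + 32.213/60 = 78.536883
  hemisphere S, so the sign is −
  λ: split at 3 digits → 087° and 31.359′; 87 + 31.359/60 = 87.522650
  W ⇒ negate
Point 2:
  Lat: 41′ + 13.34″ = 41.22233′; 12 + 41.22233/60 = 12.687039
  N ⇒ keep positive
  Lon: 154 + 42/60 + 40.7/3600 = 154.711306
  E ⇒ keep positive
Point 3:
  Latitude: 65° + 9/60 + 26/3600 = 65 + 0.150000 + 0.007222 = 65.157222
  S → negative
  Longitude: 17′ + 29.2″ = 17.48667′; 132 + 17.48667/60 = 132.291444
  E ⇒ keep positive
Point 4:
  Latitude: split at 2 digits → 40° and 1.3448′; 40 + 1.3448/60 = 40.022413
  N → positive
  λ: split at 3 digits → 171° and 48.1919′; 171 + 48.1919/60 = 171.803198
  E → positive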